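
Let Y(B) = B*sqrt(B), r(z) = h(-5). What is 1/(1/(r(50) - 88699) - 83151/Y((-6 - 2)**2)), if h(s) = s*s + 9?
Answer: -45396480/7372583927 ≈ -0.0061575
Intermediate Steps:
h(s) = 9 + s**2 (h(s) = s**2 + 9 = 9 + s**2)
r(z) = 34 (r(z) = 9 + (-5)**2 = 9 + 25 = 34)
Y(B) = B**(3/2)
1/(1/(r(50) - 88699) - 83151/Y((-6 - 2)**2)) = 1/(1/(34 - 88699) - 83151/(((-6 - 2)**2)**(3/2))) = 1/(1/(-88665) - 83151/(((-8)**2)**(3/2))) = 1/(-1/88665 - 83151/(64**(3/2))) = 1/(-1/88665 - 83151/512) = 1/(-7372583927/45396480) = -45396480/7372583927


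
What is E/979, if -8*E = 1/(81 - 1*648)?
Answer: 1/4440744 ≈ 2.2519e-7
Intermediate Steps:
E = 1/4536 (E = -1/(8*(81 - 1*648)) = -1/(8*(81 - 648)) = -⅛/(-567) = -⅛*(-1/567) = 1/4536 ≈ 0.00022046)
E/979 = (1/4536)/979 = (1/4536)*(1/979) = 1/4440744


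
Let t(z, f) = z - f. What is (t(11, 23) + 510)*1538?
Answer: 765924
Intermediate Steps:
(t(11, 23) + 510)*1538 = ((11 - 1*23) + 510)*1538 = ((11 - 23) + 510)*1538 = (-12 + 510)*1538 = 498*1538 = 765924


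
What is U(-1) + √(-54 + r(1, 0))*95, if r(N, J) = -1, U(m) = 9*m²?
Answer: 9 + 95*I*√55 ≈ 9.0 + 704.54*I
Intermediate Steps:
U(-1) + √(-54 + r(1, 0))*95 = 9*(-1)² + √(-54 - 1)*95 = 9*1 + √(-55)*95 = 9 + (I*√55)*95 = 9 + 95*I*√55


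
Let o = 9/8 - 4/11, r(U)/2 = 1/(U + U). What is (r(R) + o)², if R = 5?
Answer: 178929/193600 ≈ 0.92422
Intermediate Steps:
r(U) = 1/U (r(U) = 2/(U + U) = 2/((2*U)) = 2*(1/(2*U)) = 1/U)
o = 67/88 (o = 9*(⅛) - 4*1/11 = 9/8 - 4/11 = 67/88 ≈ 0.76136)
(r(R) + o)² = (1/5 + 67/88)² = (⅕ + 67/88)² = (423/440)² = 178929/193600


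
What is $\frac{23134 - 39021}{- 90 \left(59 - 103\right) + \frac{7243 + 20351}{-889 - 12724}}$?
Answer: $- \frac{216269731}{53879886} \approx -4.0139$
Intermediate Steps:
$\frac{23134 - 39021}{- 90 \left(59 - 103\right) + \frac{7243 + 20351}{-889 - 12724}} = - \frac{15887}{\left(-90\right) \left(-44\right) + \frac{27594}{-13613}} = - \frac{15887}{3960 + 27594 \left(- \frac{1}{13613}\right)} = - \frac{15887}{3960 - \frac{27594}{13613}} = - \frac{15887}{\frac{53879886}{13613}} = \left(-15887\right) \frac{13613}{53879886} = - \frac{216269731}{53879886}$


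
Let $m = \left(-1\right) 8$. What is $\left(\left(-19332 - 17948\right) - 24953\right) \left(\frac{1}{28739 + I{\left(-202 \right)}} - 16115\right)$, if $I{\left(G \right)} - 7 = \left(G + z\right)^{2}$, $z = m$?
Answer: $\frac{73056145714337}{72846} \approx 1.0029 \cdot 10^{9}$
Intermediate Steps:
$m = -8$
$z = -8$
$I{\left(G \right)} = 7 + \left(-8 + G\right)^{2}$ ($I{\left(G \right)} = 7 + \left(G - 8\right)^{2} = 7 + \left(-8 + G\right)^{2}$)
$\left(\left(-19332 - 17948\right) - 24953\right) \left(\frac{1}{28739 + I{\left(-202 \right)}} - 16115\right) = \left(\left(-19332 - 17948\right) - 24953\right) \left(\frac{1}{28739 + \left(7 + \left(-8 - 202\right)^{2}\right)} - 16115\right) = \left(-37280 - 24953\right) \left(\frac{1}{28739 + \left(7 + \left(-210\right)^{2}\right)} - 16115\right) = - 62233 \left(\frac{1}{28739 + \left(7 + 44100\right)} - 16115\right) = - 62233 \left(\frac{1}{28739 + 44107} - 16115\right) = - 62233 \left(\frac{1}{72846} - 16115\right) = \left(-62233\right) \left(- \frac{1173913289}{72846}\right) = \frac{73056145714337}{72846}$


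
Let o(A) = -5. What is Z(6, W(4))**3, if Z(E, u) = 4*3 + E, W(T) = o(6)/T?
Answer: 5832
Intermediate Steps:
W(T) = -5/T
Z(E, u) = 12 + E
Z(6, W(4))**3 = (12 + 6)**3 = 18**3 = 5832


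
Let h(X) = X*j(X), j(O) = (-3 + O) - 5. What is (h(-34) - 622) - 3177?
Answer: -2371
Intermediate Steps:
j(O) = -8 + O
h(X) = X*(-8 + X)
(h(-34) - 622) - 3177 = (-34*(-8 - 34) - 622) - 3177 = (-34*(-42) - 622) - 3177 = (1428 - 622) - 3177 = 806 - 3177 = -2371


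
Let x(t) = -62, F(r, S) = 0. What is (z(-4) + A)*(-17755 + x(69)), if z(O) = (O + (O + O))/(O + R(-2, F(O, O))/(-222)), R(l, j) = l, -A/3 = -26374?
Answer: -624528218826/443 ≈ -1.4098e+9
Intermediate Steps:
A = 79122 (A = -3*(-26374) = 79122)
z(O) = 3*O/(1/111 + O) (z(O) = (O + (O + O))/(O - 2/(-222)) = (O + 2*O)/(O - 2*(-1/222)) = (3*O)/(O + 1/111) = (3*O)/(1/111 + O) = 3*O/(1/111 + O))
(z(-4) + A)*(-17755 + x(69)) = (333*(-4)/(1 + 111*(-4)) + 79122)*(-17755 - 62) = (333*(-4)/(1 - 444) + 79122)*(-17817) = (333*(-4)/(-443) + 79122)*(-17817) = (333*(-4)*(-1/443) + 79122)*(-17817) = (1332/443 + 79122)*(-17817) = (35052378/443)*(-17817) = -624528218826/443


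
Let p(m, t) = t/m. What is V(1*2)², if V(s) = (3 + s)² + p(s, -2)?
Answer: 576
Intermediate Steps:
V(s) = (3 + s)² - 2/s
V(1*2)² = ((3 + 1*2)² - 2/(1*2))² = ((3 + 2)² - 2/2)² = (5² - 2*½)² = (25 - 1)² = 24² = 576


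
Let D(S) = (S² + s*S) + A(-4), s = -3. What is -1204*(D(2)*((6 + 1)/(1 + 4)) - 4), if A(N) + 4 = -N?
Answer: 40936/5 ≈ 8187.2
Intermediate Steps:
A(N) = -4 - N
D(S) = S² - 3*S (D(S) = (S² - 3*S) + (-4 - 1*(-4)) = (S² - 3*S) + (-4 + 4) = (S² - 3*S) + 0 = S² - 3*S)
-1204*(D(2)*((6 + 1)/(1 + 4)) - 4) = -1204*((2*(-3 + 2))*((6 + 1)/(1 + 4)) - 4) = -1204*((2*(-1))*(7/5) - 4) = -1204*(-14/5 - 4) = -1204*(-34/5) = 40936/5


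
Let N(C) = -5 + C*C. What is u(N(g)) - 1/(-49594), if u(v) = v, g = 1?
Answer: -198375/49594 ≈ -4.0000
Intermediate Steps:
N(C) = -5 + C²
u(N(g)) - 1/(-49594) = (-5 + 1²) - 1/(-49594) = (-5 + 1) - 1*(-1/49594) = -4 + 1/49594 = -198375/49594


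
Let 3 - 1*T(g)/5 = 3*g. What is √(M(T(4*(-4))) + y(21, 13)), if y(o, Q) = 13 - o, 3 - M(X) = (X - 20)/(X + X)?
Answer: I*√56814/102 ≈ 2.3368*I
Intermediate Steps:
T(g) = 15 - 15*g
M(X) = 3 - (-20 + X)/(2*X) (M(X) = 3 - (X - 20)/(X + X) = 3 - (-20 + X)/(2*X))
√(M(T(4*(-4))) + y(21, 13)) = √((5/2 + 10/(15 - 60*(-4))) + (13 - 1*21)) = √((5/2 + 10/(15 - 15*(-16))) + (13 - 21)) = √((5/2 + 10/(15 + 240)) - 8) = √((5/2 + 10/255) - 8) = √((5/2 + 10*(1/255)) - 8) = √((5/2 + 2/51) - 8) = √(259/102 - 8) = √(-557/102) = I*√56814/102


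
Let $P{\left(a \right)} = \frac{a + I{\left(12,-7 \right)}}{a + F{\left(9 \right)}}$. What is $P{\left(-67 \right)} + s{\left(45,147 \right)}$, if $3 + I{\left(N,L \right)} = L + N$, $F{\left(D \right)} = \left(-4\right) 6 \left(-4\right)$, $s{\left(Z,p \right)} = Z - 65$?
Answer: $- \frac{645}{29} \approx -22.241$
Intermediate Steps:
$s{\left(Z,p \right)} = -65 + Z$
$F{\left(D \right)} = 96$ ($F{\left(D \right)} = \left(-24\right) \left(-4\right) = 96$)
$I{\left(N,L \right)} = -3 + L + N$ ($I{\left(N,L \right)} = -3 + \left(L + N\right) = -3 + L + N$)
$P{\left(a \right)} = \frac{2 + a}{96 + a}$ ($P{\left(a \right)} = \frac{a - -2}{a + 96} = \frac{a + 2}{96 + a} = \frac{2 + a}{96 + a}$)
$P{\left(-67 \right)} + s{\left(45,147 \right)} = \frac{2 - 67}{96 - 67} + \left(-65 + 45\right) = \frac{1}{29} \left(-65\right) - 20 = - \frac{65}{29} - 20 = - \frac{645}{29}$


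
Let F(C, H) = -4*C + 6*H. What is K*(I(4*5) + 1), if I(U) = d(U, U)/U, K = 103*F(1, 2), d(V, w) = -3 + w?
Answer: 7622/5 ≈ 1524.4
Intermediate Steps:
K = 824 (K = 103*(-4*1 + 6*2) = 103*(-4 + 12) = 103*8 = 824)
I(U) = (-3 + U)/U
K*(I(4*5) + 1) = 824*((-3 + 4*5)/((4*5)) + 1) = 824*((-3 + 20)/20 + 1) = 824*((1/20)*17 + 1) = 824*(17/20 + 1) = 824*(37/20) = 7622/5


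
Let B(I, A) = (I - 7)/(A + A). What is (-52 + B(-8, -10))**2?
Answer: 42025/16 ≈ 2626.6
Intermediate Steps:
B(I, A) = (-7 + I)/(2*A) (B(I, A) = (-7 + I)/((2*A)) = (-7 + I)*(1/(2*A)) = (-7 + I)/(2*A))
(-52 + B(-8, -10))**2 = (-52 + (1/2)*(-7 - 8)/(-10))**2 = (-52 + (1/2)*(-1/10)*(-15))**2 = (-52 + 3/4)**2 = (-205/4)**2 = 42025/16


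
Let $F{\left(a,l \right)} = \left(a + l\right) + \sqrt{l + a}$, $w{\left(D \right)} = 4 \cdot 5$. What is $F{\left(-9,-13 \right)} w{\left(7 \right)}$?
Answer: $-440 + 20 i \sqrt{22} \approx -440.0 + 93.808 i$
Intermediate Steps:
$w{\left(D \right)} = 20$
$F{\left(a,l \right)} = a + l + \sqrt{a + l}$ ($F{\left(a,l \right)} = \left(a + l\right) + \sqrt{a + l} = a + l + \sqrt{a + l}$)
$F{\left(-9,-13 \right)} w{\left(7 \right)} = \left(-9 - 13 + \sqrt{-9 - 13}\right) 20 = \left(-9 - 13 + \sqrt{-22}\right) 20 = \left(-9 - 13 + i \sqrt{22}\right) 20 = \left(-22 + i \sqrt{22}\right) 20 = -440 + 20 i \sqrt{22}$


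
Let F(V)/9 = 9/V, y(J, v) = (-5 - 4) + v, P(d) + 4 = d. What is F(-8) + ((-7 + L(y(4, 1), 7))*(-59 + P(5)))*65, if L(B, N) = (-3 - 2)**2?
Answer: -542961/8 ≈ -67870.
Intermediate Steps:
P(d) = -4 + d
y(J, v) = -9 + v
L(B, N) = 25 (L(B, N) = (-5)**2 = 25)
F(V) = 81/V (F(V) = 9*(9/V) = 81/V)
F(-8) + ((-7 + L(y(4, 1), 7))*(-59 + P(5)))*65 = 81/(-8) + ((-7 + 25)*(-59 + (-4 + 5)))*65 = 81*(-1/8) + (18*(-59 + 1))*65 = -81/8 + (18*(-58))*65 = -81/8 - 1044*65 = -81/8 - 67860 = -542961/8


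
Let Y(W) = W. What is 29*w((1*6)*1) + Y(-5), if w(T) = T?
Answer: 169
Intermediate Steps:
29*w((1*6)*1) + Y(-5) = 29*((1*6)*1) - 5 = 29*(6*1) - 5 = 29*6 - 5 = 174 - 5 = 169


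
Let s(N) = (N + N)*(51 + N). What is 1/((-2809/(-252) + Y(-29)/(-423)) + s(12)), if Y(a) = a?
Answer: 11844/18040963 ≈ 0.00065651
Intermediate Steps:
s(N) = 2*N*(51 + N) (s(N) = (2*N)*(51 + N) = 2*N*(51 + N))
1/((-2809/(-252) + Y(-29)/(-423)) + s(12)) = 1/((-2809/(-252) - 29/(-423)) + 2*12*(51 + 12)) = 1/((-2809*(-1/252) - 29*(-1/423)) + 2*12*63) = 1/((2809/252 + 29/423) + 1512) = 1/(132835/11844 + 1512) = 1/(18040963/11844) = 11844/18040963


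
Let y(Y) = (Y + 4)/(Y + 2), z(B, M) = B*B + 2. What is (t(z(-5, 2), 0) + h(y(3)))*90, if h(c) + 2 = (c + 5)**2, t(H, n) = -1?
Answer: 17082/5 ≈ 3416.4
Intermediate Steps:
z(B, M) = 2 + B**2 (z(B, M) = B**2 + 2 = 2 + B**2)
y(Y) = (4 + Y)/(2 + Y)
h(c) = -2 + (5 + c)**2 (h(c) = -2 + (c + 5)**2 = -2 + (5 + c)**2)
(t(z(-5, 2), 0) + h(y(3)))*90 = (-1 + (-2 + (5 + (4 + 3)/(2 + 3))**2))*90 = (-1 + (-2 + (5 + 7/5)**2))*90 = (-1 + (-2 + (32/5)**2))*90 = (-1 + (-2 + 1024/25))*90 = (-1 + 974/25)*90 = (949/25)*90 = 17082/5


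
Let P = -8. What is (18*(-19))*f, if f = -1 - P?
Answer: -2394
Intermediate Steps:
f = 7 (f = -1 - 1*(-8) = -1 + 8 = 7)
(18*(-19))*f = (18*(-19))*7 = -342*7 = -2394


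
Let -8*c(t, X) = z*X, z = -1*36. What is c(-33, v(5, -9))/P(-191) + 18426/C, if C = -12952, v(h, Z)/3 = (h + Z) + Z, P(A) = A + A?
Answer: -595707/618458 ≈ -0.96321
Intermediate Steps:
P(A) = 2*A
z = -36
v(h, Z) = 3*h + 6*Z (v(h, Z) = 3*((h + Z) + Z) = 3*((Z + h) + Z) = 3*(h + 2*Z) = 3*h + 6*Z)
c(t, X) = 9*X/2 (c(t, X) = -(-9)*X/2 = 9*X/2)
c(-33, v(5, -9))/P(-191) + 18426/C = (9*(3*5 + 6*(-9))/2)/((2*(-191))) + 18426/(-12952) = (9*(15 - 54)/2)/(-382) + 18426*(-1/12952) = ((9/2)*(-39))*(-1/382) - 9213/6476 = -351/2*(-1/382) - 9213/6476 = 351/764 - 9213/6476 = -595707/618458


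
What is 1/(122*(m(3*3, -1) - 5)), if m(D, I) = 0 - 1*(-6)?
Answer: 1/122 ≈ 0.0081967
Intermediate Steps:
m(D, I) = 6 (m(D, I) = 0 + 6 = 6)
1/(122*(m(3*3, -1) - 5)) = 1/(122*(6 - 5)) = 1/(122*1) = 1/122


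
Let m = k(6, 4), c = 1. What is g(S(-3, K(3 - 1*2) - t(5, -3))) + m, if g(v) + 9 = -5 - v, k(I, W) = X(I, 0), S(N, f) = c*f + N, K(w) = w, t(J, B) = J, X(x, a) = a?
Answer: -7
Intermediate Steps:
S(N, f) = N + f (S(N, f) = 1*f + N = f + N = N + f)
k(I, W) = 0
g(v) = -14 - v (g(v) = -9 + (-5 - v) = -14 - v)
m = 0
g(S(-3, K(3 - 1*2) - t(5, -3))) + m = (-14 - (-3 + ((3 - 1*2) - 1*5))) + 0 = (-14 - (-3 + ((3 - 2) - 5))) + 0 = (-14 - (-3 + (1 - 5))) + 0 = (-14 - (-3 - 4)) + 0 = (-14 - 1*(-7)) + 0 = (-14 + 7) + 0 = -7 + 0 = -7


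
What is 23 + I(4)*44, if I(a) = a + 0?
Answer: 199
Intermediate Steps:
I(a) = a
23 + I(4)*44 = 23 + 4*44 = 23 + 176 = 199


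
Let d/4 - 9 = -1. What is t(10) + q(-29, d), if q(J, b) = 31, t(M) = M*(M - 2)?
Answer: 111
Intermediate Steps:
d = 32 (d = 36 + 4*(-1) = 36 - 4 = 32)
t(M) = M*(-2 + M)
t(10) + q(-29, d) = 10*(-2 + 10) + 31 = 10*8 + 31 = 80 + 31 = 111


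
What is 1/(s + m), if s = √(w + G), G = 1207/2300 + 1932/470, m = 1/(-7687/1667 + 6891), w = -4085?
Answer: 2068656716947/58127136724931134714 - 1317814457521*I*√476815491291/58127136724931134714 ≈ 3.5588e-8 - 0.015655*I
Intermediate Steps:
m = 1667/11479610 (m = 1/(-7687*1/1667 + 6891) = 1/(-7687/1667 + 6891) = 1/(11479610/1667) = 1667/11479610 ≈ 0.00014521)
G = 501089/108100 (G = 1207*(1/2300) + 1932*(1/470) = 1207/2300 + 966/235 = 501089/108100 ≈ 4.6354)
s = I*√476815491291/10810 (s = √(-4085 + 501089/108100) = √(-441087411/108100) = I*√476815491291/10810 ≈ 63.878*I)
1/(s + m) = 1/(I*√476815491291/10810 + 1667/11479610) = 1/(1667/11479610 + I*√476815491291/10810)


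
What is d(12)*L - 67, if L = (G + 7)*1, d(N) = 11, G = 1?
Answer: 21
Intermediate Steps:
L = 8 (L = (1 + 7)*1 = 8*1 = 8)
d(12)*L - 67 = 11*8 - 67 = 88 - 67 = 21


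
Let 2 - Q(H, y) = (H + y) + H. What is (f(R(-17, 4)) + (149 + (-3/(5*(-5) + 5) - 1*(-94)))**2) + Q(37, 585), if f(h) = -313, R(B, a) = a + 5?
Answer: 23260769/400 ≈ 58152.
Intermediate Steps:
R(B, a) = 5 + a
Q(H, y) = 2 - y - 2*H (Q(H, y) = 2 - ((H + y) + H) = 2 - (y + 2*H) = 2 + (-y - 2*H) = 2 - y - 2*H)
(f(R(-17, 4)) + (149 + (-3/(5*(-5) + 5) - 1*(-94)))**2) + Q(37, 585) = (-313 + (149 + (-3/(5*(-5) + 5) - 1*(-94)))**2) + (2 - 1*585 - 2*37) = (-313 + (149 + (-3/(-25 + 5) + 94))**2) + (2 - 585 - 74) = (-313 + (149 + (-3/(-20) + 94))**2) - 657 = (-313 + (149 + (-3*(-1/20) + 94))**2) - 657 = (-313 + (149 + (3/20 + 94))**2) - 657 = (-313 + (149 + 1883/20)**2) - 657 = (-313 + (4863/20)**2) - 657 = (-313 + 23648769/400) - 657 = 23523569/400 - 657 = 23260769/400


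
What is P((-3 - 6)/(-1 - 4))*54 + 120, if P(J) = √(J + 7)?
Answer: 120 + 108*√55/5 ≈ 280.19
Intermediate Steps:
P(J) = √(7 + J)
P((-3 - 6)/(-1 - 4))*54 + 120 = √(7 + (-3 - 6)/(-1 - 4))*54 + 120 = √(7 - 9/(-5))*54 + 120 = √(7 - 9*(-⅕))*54 + 120 = √(7 + 9/5)*54 + 120 = √(44/5)*54 + 120 = (2*√55/5)*54 + 120 = 108*√55/5 + 120 = 120 + 108*√55/5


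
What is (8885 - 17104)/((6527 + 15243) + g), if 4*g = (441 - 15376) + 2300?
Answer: -32876/74445 ≈ -0.44161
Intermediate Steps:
g = -12635/4 (g = ((441 - 15376) + 2300)/4 = (-14935 + 2300)/4 = (1/4)*(-12635) = -12635/4 ≈ -3158.8)
(8885 - 17104)/((6527 + 15243) + g) = (8885 - 17104)/((6527 + 15243) - 12635/4) = -8219/(21770 - 12635/4) = -8219/74445/4 = -8219*4/74445 = -32876/74445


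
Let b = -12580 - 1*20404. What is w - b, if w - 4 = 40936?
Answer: 73924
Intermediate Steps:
w = 40940 (w = 4 + 40936 = 40940)
b = -32984 (b = -12580 - 20404 = -32984)
w - b = 40940 - 1*(-32984) = 40940 + 32984 = 73924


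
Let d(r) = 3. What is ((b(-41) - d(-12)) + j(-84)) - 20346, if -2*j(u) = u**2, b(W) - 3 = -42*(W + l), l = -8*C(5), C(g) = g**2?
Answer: -13752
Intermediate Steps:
l = -200 (l = -8*5**2 = -8*25 = -200)
b(W) = 8403 - 42*W (b(W) = 3 - 42*(W - 200) = 3 - 42*(-200 + W) = 3 + (8400 - 42*W) = 8403 - 42*W)
j(u) = -u**2/2
((b(-41) - d(-12)) + j(-84)) - 20346 = (((8403 - 42*(-41)) - 1*3) - 1/2*(-84)**2) - 20346 = (((8403 + 1722) - 3) - 1/2*7056) - 20346 = ((10125 - 3) - 3528) - 20346 = (10122 - 3528) - 20346 = 6594 - 20346 = -13752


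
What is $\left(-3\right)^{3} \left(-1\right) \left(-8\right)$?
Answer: $-216$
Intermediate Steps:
$\left(-3\right)^{3} \left(-1\right) \left(-8\right) = \left(-27\right) \left(-1\right) \left(-8\right) = 27 \left(-8\right) = -216$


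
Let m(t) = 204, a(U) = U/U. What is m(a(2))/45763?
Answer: 204/45763 ≈ 0.0044577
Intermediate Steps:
a(U) = 1
m(a(2))/45763 = 204/45763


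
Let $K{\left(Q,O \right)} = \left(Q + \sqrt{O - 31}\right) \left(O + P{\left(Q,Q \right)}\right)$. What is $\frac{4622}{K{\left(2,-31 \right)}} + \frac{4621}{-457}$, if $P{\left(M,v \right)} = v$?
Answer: $\frac{- 134009 \sqrt{62} + 2380272 i}{13253 \left(\sqrt{62} - 2 i\right)} \approx -14.941 + 19.014 i$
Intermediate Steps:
$K{\left(Q,O \right)} = \left(O + Q\right) \left(Q + \sqrt{-31 + O}\right)$ ($K{\left(Q,O \right)} = \left(Q + \sqrt{O - 31}\right) \left(O + Q\right) = \left(Q + \sqrt{-31 + O}\right) \left(O + Q\right) = \left(O + Q\right) \left(Q + \sqrt{-31 + O}\right)$)
$\frac{4622}{K{\left(2,-31 \right)}} + \frac{4621}{-457} = \frac{4622}{2^{2} - 62 - 31 \sqrt{-31 - 31} + 2 \sqrt{-31 - 31}} + \frac{4621}{-457} = \frac{4622}{4 - 62 - 31 \sqrt{-62} + 2 \sqrt{-62}} + 4621 \left(- \frac{1}{457}\right) = \frac{4622}{4 - 62 - 31 i \sqrt{62} + 2 i \sqrt{62}} - \frac{4621}{457} = \frac{4622}{-58 - 29 i \sqrt{62}} - \frac{4621}{457} = - \frac{4621}{457} + \frac{4622}{-58 - 29 i \sqrt{62}}$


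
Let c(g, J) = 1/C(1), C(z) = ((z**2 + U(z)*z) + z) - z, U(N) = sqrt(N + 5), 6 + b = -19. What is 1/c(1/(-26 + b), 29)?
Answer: 1 + sqrt(6) ≈ 3.4495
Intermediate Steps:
b = -25 (b = -6 - 19 = -25)
U(N) = sqrt(5 + N)
C(z) = z**2 + z*sqrt(5 + z) (C(z) = ((z**2 + sqrt(5 + z)*z) + z) - z = ((z**2 + z*sqrt(5 + z)) + z) - z = (z + z**2 + z*sqrt(5 + z)) - z = z**2 + z*sqrt(5 + z))
c(g, J) = 1/(1 + sqrt(6)) (c(g, J) = 1/(1*(1 + sqrt(5 + 1))) = 1/(1*(1 + sqrt(6))) = 1/(1 + sqrt(6)))
1/c(1/(-26 + b), 29) = 1/(-1/5 + sqrt(6)/5)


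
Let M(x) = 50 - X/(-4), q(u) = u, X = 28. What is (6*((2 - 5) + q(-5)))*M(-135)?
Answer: -2736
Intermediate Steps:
M(x) = 57 (M(x) = 50 - 28/(-4) = 50 - 28*(-1)/4 = 50 - 1*(-7) = 50 + 7 = 57)
(6*((2 - 5) + q(-5)))*M(-135) = (6*((2 - 5) - 5))*57 = (6*(-3 - 5))*57 = (6*(-8))*57 = -48*57 = -2736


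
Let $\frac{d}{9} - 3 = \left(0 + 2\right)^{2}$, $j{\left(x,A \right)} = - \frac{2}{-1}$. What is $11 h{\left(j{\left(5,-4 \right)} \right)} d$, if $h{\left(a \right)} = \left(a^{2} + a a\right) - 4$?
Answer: $2772$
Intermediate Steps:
$j{\left(x,A \right)} = 2$ ($j{\left(x,A \right)} = \left(-2\right) \left(-1\right) = 2$)
$d = 63$ ($d = 27 + 9 \left(0 + 2\right)^{2} = 27 + 9 \cdot 2^{2} = 27 + 9 \cdot 4 = 27 + 36 = 63$)
$h{\left(a \right)} = -4 + 2 a^{2}$ ($h{\left(a \right)} = \left(a^{2} + a^{2}\right) - 4 = 2 a^{2} - 4 = -4 + 2 a^{2}$)
$11 h{\left(j{\left(5,-4 \right)} \right)} d = 11 \left(-4 + 2 \cdot 2^{2}\right) 63 = 11 \left(-4 + 2 \cdot 4\right) 63 = 11 \left(-4 + 8\right) 63 = 11 \cdot 4 \cdot 63 = 44 \cdot 63 = 2772$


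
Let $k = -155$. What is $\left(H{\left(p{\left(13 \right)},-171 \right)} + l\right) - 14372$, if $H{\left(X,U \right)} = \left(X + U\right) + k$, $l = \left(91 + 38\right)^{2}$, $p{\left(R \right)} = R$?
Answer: $1956$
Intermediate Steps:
$l = 16641$ ($l = 129^{2} = 16641$)
$H{\left(X,U \right)} = -155 + U + X$ ($H{\left(X,U \right)} = \left(X + U\right) - 155 = \left(U + X\right) - 155 = -155 + U + X$)
$\left(H{\left(p{\left(13 \right)},-171 \right)} + l\right) - 14372 = \left(\left(-155 - 171 + 13\right) + 16641\right) - 14372 = \left(-313 + 16641\right) - 14372 = 16328 - 14372 = 1956$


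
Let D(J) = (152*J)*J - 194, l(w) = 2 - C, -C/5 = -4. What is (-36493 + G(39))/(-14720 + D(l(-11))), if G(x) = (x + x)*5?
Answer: -36103/34334 ≈ -1.0515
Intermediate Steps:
C = 20 (C = -5*(-4) = 20)
G(x) = 10*x (G(x) = (2*x)*5 = 10*x)
l(w) = -18 (l(w) = 2 - 1*20 = 2 - 20 = -18)
D(J) = -194 + 152*J² (D(J) = 152*J² - 194 = -194 + 152*J²)
(-36493 + G(39))/(-14720 + D(l(-11))) = (-36493 + 10*39)/(-14720 + (-194 + 152*(-18)²)) = (-36493 + 390)/(-14720 + (-194 + 152*324)) = -36103/(-14720 + (-194 + 49248)) = -36103/(-14720 + 49054) = -36103/34334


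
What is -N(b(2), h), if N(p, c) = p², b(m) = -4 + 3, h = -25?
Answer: -1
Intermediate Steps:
b(m) = -1
-N(b(2), h) = -1*(-1)² = -1*1 = -1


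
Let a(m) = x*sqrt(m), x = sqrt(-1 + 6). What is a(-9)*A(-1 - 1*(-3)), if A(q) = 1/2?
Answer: 3*I*sqrt(5)/2 ≈ 3.3541*I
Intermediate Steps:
A(q) = 1/2
x = sqrt(5) ≈ 2.2361
a(m) = sqrt(5)*sqrt(m)
a(-9)*A(-1 - 1*(-3)) = (sqrt(5)*sqrt(-9))*(1/2) = (sqrt(5)*(3*I))*(1/2) = (3*I*sqrt(5))*(1/2) = 3*I*sqrt(5)/2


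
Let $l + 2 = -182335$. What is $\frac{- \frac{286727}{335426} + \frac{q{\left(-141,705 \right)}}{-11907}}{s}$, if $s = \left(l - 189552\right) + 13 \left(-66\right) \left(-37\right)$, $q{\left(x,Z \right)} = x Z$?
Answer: $- \frac{475062907}{21563540318502} \approx -2.2031 \cdot 10^{-5}$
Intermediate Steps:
$l = -182337$ ($l = -2 - 182335 = -182337$)
$q{\left(x,Z \right)} = Z x$
$s = -340143$ ($s = \left(-182337 - 189552\right) + 13 \left(-66\right) \left(-37\right) = -371889 - -31746 = -371889 + 31746 = -340143$)
$\frac{- \frac{286727}{335426} + \frac{q{\left(-141,705 \right)}}{-11907}}{s} = \frac{- \frac{286727}{335426} + \frac{705 \left(-141\right)}{-11907}}{-340143} = \left(\left(-286727\right) \frac{1}{335426} - - \frac{11045}{1323}\right) \left(- \frac{1}{340143}\right) = \left(- \frac{40961}{47918} + \frac{11045}{1323}\right) \left(- \frac{1}{340143}\right) = \frac{475062907}{63395514} \left(- \frac{1}{340143}\right) = - \frac{475062907}{21563540318502}$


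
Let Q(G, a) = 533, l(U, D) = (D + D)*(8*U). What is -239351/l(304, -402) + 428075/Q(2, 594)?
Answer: 837154607683/1042189824 ≈ 803.26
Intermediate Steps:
l(U, D) = 16*D*U (l(U, D) = (2*D)*(8*U) = 16*D*U)
-239351/l(304, -402) + 428075/Q(2, 594) = -239351/(16*(-402)*304) + 428075/533 = -239351/(-1955328) + 428075*(1/533) = -239351*(-1/1955328) + 428075/533 = 239351/1955328 + 428075/533 = 837154607683/1042189824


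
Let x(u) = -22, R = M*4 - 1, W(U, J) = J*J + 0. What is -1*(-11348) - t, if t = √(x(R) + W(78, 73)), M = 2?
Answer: 11348 - √5307 ≈ 11275.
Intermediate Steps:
W(U, J) = J² (W(U, J) = J² + 0 = J²)
R = 7 (R = 2*4 - 1 = 8 - 1 = 7)
t = √5307 (t = √(-22 + 73²) = √(-22 + 5329) = √5307 ≈ 72.849)
-1*(-11348) - t = -1*(-11348) - √5307 = 11348 - √5307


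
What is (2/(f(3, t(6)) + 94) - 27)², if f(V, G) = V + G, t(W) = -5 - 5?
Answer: 5508409/7569 ≈ 727.76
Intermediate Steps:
t(W) = -10
f(V, G) = G + V
(2/(f(3, t(6)) + 94) - 27)² = (2/((-10 + 3) + 94) - 27)² = (2/(-7 + 94) - 27)² = (2/87 - 27)² = (-2347/87)² = 5508409/7569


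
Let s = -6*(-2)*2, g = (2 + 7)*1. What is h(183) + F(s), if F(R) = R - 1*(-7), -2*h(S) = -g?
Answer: 71/2 ≈ 35.500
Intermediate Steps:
g = 9 (g = 9*1 = 9)
h(S) = 9/2 (h(S) = -(-1)*9/2 = -1/2*(-9) = 9/2)
s = 24 (s = -(-12)*2 = -1*(-24) = 24)
F(R) = 7 + R (F(R) = R + 7 = 7 + R)
h(183) + F(s) = 9/2 + (7 + 24) = 9/2 + 31 = 71/2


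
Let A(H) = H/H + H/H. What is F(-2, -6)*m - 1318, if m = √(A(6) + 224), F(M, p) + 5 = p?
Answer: -1318 - 11*√226 ≈ -1483.4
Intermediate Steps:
F(M, p) = -5 + p
A(H) = 2 (A(H) = 1 + 1 = 2)
m = √226 (m = √(2 + 224) = √226 ≈ 15.033)
F(-2, -6)*m - 1318 = (-5 - 6)*√226 - 1318 = -11*√226 - 1318 = -1318 - 11*√226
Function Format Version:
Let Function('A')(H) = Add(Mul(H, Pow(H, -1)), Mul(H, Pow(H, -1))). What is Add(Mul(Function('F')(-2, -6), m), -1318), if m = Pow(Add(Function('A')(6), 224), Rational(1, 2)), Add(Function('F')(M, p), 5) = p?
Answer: Add(-1318, Mul(-11, Pow(226, Rational(1, 2)))) ≈ -1483.4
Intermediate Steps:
Function('F')(M, p) = Add(-5, p)
Function('A')(H) = 2 (Function('A')(H) = Add(1, 1) = 2)
m = Pow(226, Rational(1, 2)) (m = Pow(Add(2, 224), Rational(1, 2)) = Pow(226, Rational(1, 2)) ≈ 15.033)
Add(Mul(Function('F')(-2, -6), m), -1318) = Add(Mul(Add(-5, -6), Pow(226, Rational(1, 2))), -1318) = Add(Mul(-11, Pow(226, Rational(1, 2))), -1318) = Add(-1318, Mul(-11, Pow(226, Rational(1, 2))))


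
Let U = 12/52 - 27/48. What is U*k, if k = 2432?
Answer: -10488/13 ≈ -806.77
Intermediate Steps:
U = -69/208 (U = 12*(1/52) - 27*1/48 = 3/13 - 9/16 = -69/208 ≈ -0.33173)
U*k = -69/208*2432 = -10488/13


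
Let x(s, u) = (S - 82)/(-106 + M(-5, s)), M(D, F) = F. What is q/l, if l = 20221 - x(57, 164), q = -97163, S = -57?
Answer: -4760987/990690 ≈ -4.8057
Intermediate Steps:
x(s, u) = -139/(-106 + s) (x(s, u) = (-57 - 82)/(-106 + s) = -139/(-106 + s))
l = 990690/49 (l = 20221 - (-139)/(-106 + 57) = 20221 - (-139)/(-49) = 20221 - (-139)*(-1)/49 = 20221 - 1*139/49 = 20221 - 139/49 = 990690/49 ≈ 20218.)
q/l = -97163/990690/49 = -97163*49/990690 = -4760987/990690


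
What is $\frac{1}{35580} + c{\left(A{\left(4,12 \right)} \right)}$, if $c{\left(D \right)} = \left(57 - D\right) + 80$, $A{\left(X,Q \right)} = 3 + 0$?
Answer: $\frac{4767721}{35580} \approx 134.0$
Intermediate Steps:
$A{\left(X,Q \right)} = 3$
$c{\left(D \right)} = 137 - D$
$\frac{1}{35580} + c{\left(A{\left(4,12 \right)} \right)} = \frac{1}{35580} + \left(137 - 3\right) = \frac{1}{35580} + 134 = \frac{4767721}{35580}$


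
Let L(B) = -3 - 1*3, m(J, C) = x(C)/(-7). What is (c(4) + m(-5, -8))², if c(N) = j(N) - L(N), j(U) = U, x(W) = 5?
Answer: 4225/49 ≈ 86.224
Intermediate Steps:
m(J, C) = -5/7 (m(J, C) = 5/(-7) = 5*(-⅐) = -5/7)
L(B) = -6 (L(B) = -3 - 3 = -6)
c(N) = 6 + N (c(N) = N - 1*(-6) = N + 6 = 6 + N)
(c(4) + m(-5, -8))² = ((6 + 4) - 5/7)² = (10 - 5/7)² = (65/7)² = 4225/49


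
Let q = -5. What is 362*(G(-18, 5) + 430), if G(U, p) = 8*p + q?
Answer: 168330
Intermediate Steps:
G(U, p) = -5 + 8*p (G(U, p) = 8*p - 5 = -5 + 8*p)
362*(G(-18, 5) + 430) = 362*((-5 + 8*5) + 430) = 362*((-5 + 40) + 430) = 362*(35 + 430) = 362*465 = 168330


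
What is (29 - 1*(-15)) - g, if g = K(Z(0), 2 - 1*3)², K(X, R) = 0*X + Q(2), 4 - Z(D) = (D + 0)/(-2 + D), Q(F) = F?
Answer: 40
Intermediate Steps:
Z(D) = 4 - D/(-2 + D) (Z(D) = 4 - (D + 0)/(-2 + D) = 4 - D/(-2 + D))
K(X, R) = 2 (K(X, R) = 0*X + 2 = 0 + 2 = 2)
g = 4 (g = 2² = 4)
(29 - 1*(-15)) - g = (29 - 1*(-15)) - 1*4 = (29 + 15) - 4 = 44 - 4 = 40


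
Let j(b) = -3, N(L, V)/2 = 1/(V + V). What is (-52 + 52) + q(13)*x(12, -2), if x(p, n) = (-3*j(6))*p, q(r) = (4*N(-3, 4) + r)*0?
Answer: 0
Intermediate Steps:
N(L, V) = 1/V (N(L, V) = 2/(V + V) = 2/((2*V)) = 2*(1/(2*V)) = 1/V)
q(r) = 0 (q(r) = (4/4 + r)*0 = (4*(¼) + r)*0 = (1 + r)*0 = 0)
x(p, n) = 9*p (x(p, n) = (-3*(-3))*p = 9*p)
(-52 + 52) + q(13)*x(12, -2) = (-52 + 52) + 0*(9*12) = 0 + 0*108 = 0 + 0 = 0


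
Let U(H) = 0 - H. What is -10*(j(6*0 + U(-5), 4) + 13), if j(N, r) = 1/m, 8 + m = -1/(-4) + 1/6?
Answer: -11710/91 ≈ -128.68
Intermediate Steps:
U(H) = -H
m = -91/12 (m = -8 + (-1/(-4) + 1/6) = -8 + (-1*(-1/4) + 1*(1/6)) = -8 + (1/4 + 1/6) = -8 + 5/12 = -91/12 ≈ -7.5833)
j(N, r) = -12/91 (j(N, r) = 1/(-91/12) = -12/91)
-10*(j(6*0 + U(-5), 4) + 13) = -10*(-12/91 + 13) = -10*1171/91 = -11710/91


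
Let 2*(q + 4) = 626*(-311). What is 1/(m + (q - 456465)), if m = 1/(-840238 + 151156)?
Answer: -689082/381621880585 ≈ -1.8057e-6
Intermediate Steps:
q = -97347 (q = -4 + (626*(-311))/2 = -4 + (½)*(-194686) = -4 - 97343 = -97347)
m = -1/689082 (m = 1/(-689082) = -1/689082 ≈ -1.4512e-6)
1/(m + (q - 456465)) = 1/(-1/689082 + (-97347 - 456465)) = 1/(-1/689082 - 553812) = 1/(-381621880585/689082) = -689082/381621880585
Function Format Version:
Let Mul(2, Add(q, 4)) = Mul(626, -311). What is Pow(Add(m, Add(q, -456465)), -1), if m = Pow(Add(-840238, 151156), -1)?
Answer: Rational(-689082, 381621880585) ≈ -1.8057e-6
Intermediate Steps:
q = -97347 (q = Add(-4, Mul(Rational(1, 2), Mul(626, -311))) = Add(-4, Mul(Rational(1, 2), -194686)) = Add(-4, -97343) = -97347)
m = Rational(-1, 689082) (m = Pow(-689082, -1) = Rational(-1, 689082) ≈ -1.4512e-6)
Pow(Add(m, Add(q, -456465)), -1) = Pow(Add(Rational(-1, 689082), Add(-97347, -456465)), -1) = Pow(Add(Rational(-1, 689082), -553812), -1) = Pow(Rational(-381621880585, 689082), -1) = Rational(-689082, 381621880585)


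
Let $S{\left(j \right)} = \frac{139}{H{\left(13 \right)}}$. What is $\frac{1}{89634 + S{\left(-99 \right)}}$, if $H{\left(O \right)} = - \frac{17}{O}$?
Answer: $\frac{17}{1521971} \approx 1.117 \cdot 10^{-5}$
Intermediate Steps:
$S{\left(j \right)} = - \frac{1807}{17}$ ($S{\left(j \right)} = \frac{139}{\left(-17\right) \frac{1}{13}} = \frac{139}{- \frac{17}{13}} = 139 \left(- \frac{13}{17}\right) = - \frac{1807}{17}$)
$\frac{1}{89634 + S{\left(-99 \right)}} = \frac{1}{89634 - \frac{1807}{17}} = \frac{1}{\frac{1521971}{17}} = \frac{17}{1521971}$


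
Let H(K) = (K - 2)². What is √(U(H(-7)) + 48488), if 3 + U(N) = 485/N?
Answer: √3927770/9 ≈ 220.21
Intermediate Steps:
H(K) = (-2 + K)²
U(N) = -3 + 485/N
√(U(H(-7)) + 48488) = √((-3 + 485/((-2 - 7)²)) + 48488) = √((-3 + 485/((-9)²)) + 48488) = √((-3 + 485/81) + 48488) = √(242/81 + 48488) = √(3927770/81) = √3927770/9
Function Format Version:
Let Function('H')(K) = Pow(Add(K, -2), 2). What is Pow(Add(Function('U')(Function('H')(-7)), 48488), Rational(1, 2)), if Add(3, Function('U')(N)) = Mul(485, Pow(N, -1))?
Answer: Mul(Rational(1, 9), Pow(3927770, Rational(1, 2))) ≈ 220.21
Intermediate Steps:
Function('H')(K) = Pow(Add(-2, K), 2)
Function('U')(N) = Add(-3, Mul(485, Pow(N, -1)))
Pow(Add(Function('U')(Function('H')(-7)), 48488), Rational(1, 2)) = Pow(Add(Add(-3, Mul(485, Pow(Pow(Add(-2, -7), 2), -1))), 48488), Rational(1, 2)) = Pow(Add(Add(-3, Mul(485, Pow(Pow(-9, 2), -1))), 48488), Rational(1, 2)) = Pow(Add(Add(-3, Mul(485, Pow(81, -1))), 48488), Rational(1, 2)) = Pow(Add(Add(-3, Mul(485, Rational(1, 81))), 48488), Rational(1, 2)) = Pow(Add(Add(-3, Rational(485, 81)), 48488), Rational(1, 2)) = Pow(Add(Rational(242, 81), 48488), Rational(1, 2)) = Pow(Rational(3927770, 81), Rational(1, 2)) = Mul(Rational(1, 9), Pow(3927770, Rational(1, 2)))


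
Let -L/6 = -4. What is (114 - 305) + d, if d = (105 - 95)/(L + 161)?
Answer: -7065/37 ≈ -190.95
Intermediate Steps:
L = 24 (L = -6*(-4) = 24)
d = 2/37 (d = (105 - 95)/(24 + 161) = 10/185 = 10*(1/185) = 2/37 ≈ 0.054054)
(114 - 305) + d = (114 - 305) + 2/37 = -191 + 2/37 = -7065/37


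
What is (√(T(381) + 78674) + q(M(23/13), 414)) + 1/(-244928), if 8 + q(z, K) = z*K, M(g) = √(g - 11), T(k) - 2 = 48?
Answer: -1959425/244928 + 2*√19681 + 828*I*√390/13 ≈ 272.58 + 1257.8*I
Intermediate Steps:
T(k) = 50 (T(k) = 2 + 48 = 50)
M(g) = √(-11 + g)
q(z, K) = -8 + K*z (q(z, K) = -8 + z*K = -8 + K*z)
(√(T(381) + 78674) + q(M(23/13), 414)) + 1/(-244928) = (√(50 + 78674) + (-8 + 414*√(-11 + 23/13))) + 1/(-244928) = (√78724 + (-8 + 414*√(-11 + 23*(1/13)))) - 1/244928 = (2*√19681 + (-8 + 414*√(-11 + 23/13))) - 1/244928 = (2*√19681 + (-8 + 414*√(-120/13))) - 1/244928 = (2*√19681 + (-8 + 414*(2*I*√390/13))) - 1/244928 = (2*√19681 + (-8 + 828*I*√390/13)) - 1/244928 = (-8 + 2*√19681 + 828*I*√390/13) - 1/244928 = -1959425/244928 + 2*√19681 + 828*I*√390/13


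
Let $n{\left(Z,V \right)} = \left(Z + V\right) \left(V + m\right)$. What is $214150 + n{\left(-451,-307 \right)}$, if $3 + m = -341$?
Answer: $707608$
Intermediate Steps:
$m = -344$ ($m = -3 - 341 = -344$)
$n{\left(Z,V \right)} = \left(-344 + V\right) \left(V + Z\right)$ ($n{\left(Z,V \right)} = \left(Z + V\right) \left(V - 344\right) = \left(V + Z\right) \left(-344 + V\right) = \left(-344 + V\right) \left(V + Z\right)$)
$214150 + n{\left(-451,-307 \right)} = 214150 - \left(-399209 - 94249\right) = 214150 + \left(94249 + 105608 + 155144 + 138457\right) = 214150 + 493458 = 707608$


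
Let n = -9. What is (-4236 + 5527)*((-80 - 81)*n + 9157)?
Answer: 13692346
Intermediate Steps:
(-4236 + 5527)*((-80 - 81)*n + 9157) = (-4236 + 5527)*((-80 - 81)*(-9) + 9157) = 1291*(-161*(-9) + 9157) = 1291*(1449 + 9157) = 1291*10606 = 13692346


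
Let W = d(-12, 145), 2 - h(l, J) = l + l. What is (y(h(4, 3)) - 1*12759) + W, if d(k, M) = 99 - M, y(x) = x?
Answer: -12811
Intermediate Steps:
h(l, J) = 2 - 2*l (h(l, J) = 2 - (l + l) = 2 - 2*l)
W = -46 (W = 99 - 1*145 = 99 - 145 = -46)
(y(h(4, 3)) - 1*12759) + W = ((2 - 2*4) - 1*12759) - 46 = ((2 - 8) - 12759) - 46 = (-6 - 12759) - 46 = -12765 - 46 = -12811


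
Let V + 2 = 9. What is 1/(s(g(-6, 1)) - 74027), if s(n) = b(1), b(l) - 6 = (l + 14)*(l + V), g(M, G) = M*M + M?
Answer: -1/73901 ≈ -1.3532e-5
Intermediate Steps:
V = 7 (V = -2 + 9 = 7)
g(M, G) = M + M² (g(M, G) = M² + M = M + M²)
b(l) = 6 + (7 + l)*(14 + l) (b(l) = 6 + (l + 14)*(l + 7) = 6 + (14 + l)*(7 + l) = 6 + (7 + l)*(14 + l))
s(n) = 126 (s(n) = 104 + 1² + 21*1 = 104 + 1 + 21 = 126)
1/(s(g(-6, 1)) - 74027) = 1/(126 - 74027) = 1/(-73901) = -1/73901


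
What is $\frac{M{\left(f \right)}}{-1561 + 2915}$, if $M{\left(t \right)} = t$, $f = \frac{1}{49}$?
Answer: $\frac{1}{66346} \approx 1.5072 \cdot 10^{-5}$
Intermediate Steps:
$f = \frac{1}{49} \approx 0.020408$
$\frac{M{\left(f \right)}}{-1561 + 2915} = \frac{1}{49 \left(-1561 + 2915\right)} = \frac{1}{49 \cdot 1354} = \frac{1}{49} \cdot \frac{1}{1354} = \frac{1}{66346}$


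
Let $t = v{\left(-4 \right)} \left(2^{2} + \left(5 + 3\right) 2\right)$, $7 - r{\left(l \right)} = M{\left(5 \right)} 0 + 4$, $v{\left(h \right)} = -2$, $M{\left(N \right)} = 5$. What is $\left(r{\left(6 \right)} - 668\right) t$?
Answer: $26600$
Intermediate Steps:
$r{\left(l \right)} = 3$ ($r{\left(l \right)} = 7 - \left(5 \cdot 0 + 4\right) = 7 - \left(0 + 4\right) = 7 - 4 = 3$)
$t = -40$ ($t = - 2 \left(2^{2} + \left(5 + 3\right) 2\right) = - 2 \left(4 + 8 \cdot 2\right) = - 2 \left(4 + 16\right) = \left(-2\right) 20 = -40$)
$\left(r{\left(6 \right)} - 668\right) t = \left(3 - 668\right) \left(-40\right) = \left(-665\right) \left(-40\right) = 26600$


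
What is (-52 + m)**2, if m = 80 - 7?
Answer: 441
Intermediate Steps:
m = 73
(-52 + m)**2 = (-52 + 73)**2 = 21**2 = 441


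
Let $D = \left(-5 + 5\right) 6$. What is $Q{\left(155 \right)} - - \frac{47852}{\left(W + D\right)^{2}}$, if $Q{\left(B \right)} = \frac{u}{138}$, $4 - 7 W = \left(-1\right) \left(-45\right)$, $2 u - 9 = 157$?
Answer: $\frac{323714747}{231978} \approx 1395.5$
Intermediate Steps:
$u = 83$ ($u = \frac{9}{2} + \frac{1}{2} \cdot 157 = \frac{9}{2} + \frac{157}{2} = 83$)
$D = 0$ ($D = 0 \cdot 6 = 0$)
$W = - \frac{41}{7}$ ($W = \frac{4}{7} - \frac{\left(-1\right) \left(-45\right)}{7} = \frac{4}{7} - \frac{45}{7} = - \frac{41}{7} \approx -5.8571$)
$Q{\left(B \right)} = \frac{83}{138}$
$Q{\left(155 \right)} - - \frac{47852}{\left(W + D\right)^{2}} = \frac{83}{138} - - \frac{47852}{\left(- \frac{41}{7} + 0\right)^{2}} = \frac{83}{138} - - \frac{47852}{\left(- \frac{41}{7}\right)^{2}} = \frac{83}{138} - - \frac{47852}{\frac{1681}{49}} = \frac{83}{138} - \left(-47852\right) \frac{49}{1681} = \frac{83}{138} - - \frac{2344748}{1681} = \frac{83}{138} + \frac{2344748}{1681} = \frac{323714747}{231978}$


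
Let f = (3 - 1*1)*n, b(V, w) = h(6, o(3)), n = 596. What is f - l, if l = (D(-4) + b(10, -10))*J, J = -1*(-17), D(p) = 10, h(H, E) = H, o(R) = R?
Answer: 920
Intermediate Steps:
J = 17
b(V, w) = 6
f = 1192 (f = (3 - 1*1)*596 = (3 - 1)*596 = 2*596 = 1192)
l = 272 (l = (10 + 6)*17 = 16*17 = 272)
f - l = 1192 - 1*272 = 1192 - 272 = 920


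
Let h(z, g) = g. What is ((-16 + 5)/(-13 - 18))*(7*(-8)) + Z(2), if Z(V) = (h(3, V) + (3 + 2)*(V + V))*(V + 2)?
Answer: 2112/31 ≈ 68.129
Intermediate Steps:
Z(V) = 11*V*(2 + V) (Z(V) = (V + (3 + 2)*(V + V))*(V + 2) = (V + 5*(2*V))*(2 + V) = (V + 10*V)*(2 + V) = (11*V)*(2 + V) = 11*V*(2 + V))
((-16 + 5)/(-13 - 18))*(7*(-8)) + Z(2) = ((-16 + 5)/(-13 - 18))*(7*(-8)) + 11*2*(2 + 2) = -11/(-31)*(-56) + 11*2*4 = -11*(-1/31)*(-56) + 88 = (11/31)*(-56) + 88 = -616/31 + 88 = 2112/31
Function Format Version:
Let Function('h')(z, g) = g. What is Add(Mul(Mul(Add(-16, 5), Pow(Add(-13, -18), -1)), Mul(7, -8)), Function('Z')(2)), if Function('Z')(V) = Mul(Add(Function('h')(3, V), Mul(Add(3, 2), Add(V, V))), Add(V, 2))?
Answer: Rational(2112, 31) ≈ 68.129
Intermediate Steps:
Function('Z')(V) = Mul(11, V, Add(2, V)) (Function('Z')(V) = Mul(Add(V, Mul(Add(3, 2), Add(V, V))), Add(V, 2)) = Mul(Add(V, Mul(5, Mul(2, V))), Add(2, V)) = Mul(Add(V, Mul(10, V)), Add(2, V)) = Mul(Mul(11, V), Add(2, V)) = Mul(11, V, Add(2, V)))
Add(Mul(Mul(Add(-16, 5), Pow(Add(-13, -18), -1)), Mul(7, -8)), Function('Z')(2)) = Add(Mul(Mul(Add(-16, 5), Pow(Add(-13, -18), -1)), Mul(7, -8)), Mul(11, 2, Add(2, 2))) = Add(Mul(Mul(-11, Pow(-31, -1)), -56), Mul(11, 2, 4)) = Add(Mul(Mul(-11, Rational(-1, 31)), -56), 88) = Add(Mul(Rational(11, 31), -56), 88) = Add(Rational(-616, 31), 88) = Rational(2112, 31)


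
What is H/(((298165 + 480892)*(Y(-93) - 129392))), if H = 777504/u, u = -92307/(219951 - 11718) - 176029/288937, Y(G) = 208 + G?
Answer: 974572404363558/132871245525756642713 ≈ 7.3347e-6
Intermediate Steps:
u = -21108651472/20055406107 (u = -92307/208233 - 176029*1/288937 = -92307*1/208233 - 176029/288937 = -30769/69411 - 176029/288937 = -21108651472/20055406107 ≈ -1.0525)
H = -974572404363558/1319290717 (H = 777504/(-21108651472/20055406107) = 777504*(-20055406107/21108651472) = -974572404363558/1319290717 ≈ -7.3871e+5)
H/(((298165 + 480892)*(Y(-93) - 129392))) = -974572404363558*1/((298165 + 480892)*((208 - 93) - 129392))/1319290717 = -974572404363558*1/(779057*(115 - 129392))/1319290717 = -974572404363558/(1319290717*(779057*(-129277))) = -974572404363558/1319290717/(-100714151789) = -974572404363558/1319290717*(-1/100714151789) = 974572404363558/132871245525756642713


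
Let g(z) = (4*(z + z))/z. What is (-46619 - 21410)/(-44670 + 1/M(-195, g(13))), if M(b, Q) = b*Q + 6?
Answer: 105717066/69417181 ≈ 1.5229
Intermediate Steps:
g(z) = 8 (g(z) = (4*(2*z))/z = (8*z)/z = 8)
M(b, Q) = 6 + Q*b (M(b, Q) = Q*b + 6 = 6 + Q*b)
(-46619 - 21410)/(-44670 + 1/M(-195, g(13))) = (-46619 - 21410)/(-44670 + 1/(6 + 8*(-195))) = -68029/(-44670 + 1/(6 - 1560)) = -68029/(-44670 + 1/(-1554)) = -68029/(-44670 - 1/1554) = -68029/(-69417181/1554) = -68029*(-1554/69417181) = 105717066/69417181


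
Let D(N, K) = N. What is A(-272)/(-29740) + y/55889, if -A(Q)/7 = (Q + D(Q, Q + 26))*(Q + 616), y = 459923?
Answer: -14883449327/415534715 ≈ -35.818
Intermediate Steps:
A(Q) = -14*Q*(616 + Q) (A(Q) = -7*(Q + Q)*(Q + 616) = -7*2*Q*(616 + Q) = -14*Q*(616 + Q))
A(-272)/(-29740) + y/55889 = (14*(-272)*(-616 - 1*(-272)))/(-29740) + 459923/55889 = (14*(-272)*(-616 + 272))*(-1/29740) + 459923*(1/55889) = (14*(-272)*(-344))*(-1/29740) + 459923/55889 = 1309952*(-1/29740) + 459923/55889 = -327488/7435 + 459923/55889 = -14883449327/415534715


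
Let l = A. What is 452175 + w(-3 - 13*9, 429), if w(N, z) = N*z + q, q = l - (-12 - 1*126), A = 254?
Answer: 401087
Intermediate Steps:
l = 254
q = 392 (q = 254 - (-12 - 1*126) = 254 - (-12 - 126) = 254 - 1*(-138) = 254 + 138 = 392)
w(N, z) = 392 + N*z (w(N, z) = N*z + 392 = 392 + N*z)
452175 + w(-3 - 13*9, 429) = 452175 + (392 + (-3 - 13*9)*429) = 452175 + (392 + (-3 - 117)*429) = 452175 + (392 - 120*429) = 452175 + (392 - 51480) = 452175 - 51088 = 401087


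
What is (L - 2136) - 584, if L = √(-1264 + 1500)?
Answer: -2720 + 2*√59 ≈ -2704.6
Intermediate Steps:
L = 2*√59 (L = √236 = 2*√59 ≈ 15.362)
(L - 2136) - 584 = (2*√59 - 2136) - 584 = (-2136 + 2*√59) - 584 = -2720 + 2*√59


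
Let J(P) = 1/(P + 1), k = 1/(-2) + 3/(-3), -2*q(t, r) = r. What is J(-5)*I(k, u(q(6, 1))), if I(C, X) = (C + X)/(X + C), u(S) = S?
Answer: -1/4 ≈ -0.25000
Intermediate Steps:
q(t, r) = -r/2
k = -3/2 (k = 1*(-1/2) + 3*(-1/3) = -1/2 - 1 = -3/2 ≈ -1.5000)
J(P) = 1/(1 + P)
I(C, X) = 1 (I(C, X) = (C + X)/(C + X) = 1)
J(-5)*I(k, u(q(6, 1))) = 1/(1 - 5) = 1/(-4) = -1/4*1 = -1/4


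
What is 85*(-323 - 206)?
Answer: -44965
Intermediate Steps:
85*(-323 - 206) = 85*(-529) = -44965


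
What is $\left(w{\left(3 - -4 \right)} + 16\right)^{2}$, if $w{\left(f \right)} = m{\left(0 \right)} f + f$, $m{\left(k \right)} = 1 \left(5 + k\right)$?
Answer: $3364$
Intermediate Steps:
$m{\left(k \right)} = 5 + k$
$w{\left(f \right)} = 6 f$ ($w{\left(f \right)} = \left(5 + 0\right) f + f = 5 f + f = 6 f$)
$\left(w{\left(3 - -4 \right)} + 16\right)^{2} = \left(6 \left(3 - -4\right) + 16\right)^{2} = \left(6 \left(3 + 4\right) + 16\right)^{2} = \left(6 \cdot 7 + 16\right)^{2} = \left(42 + 16\right)^{2} = 58^{2} = 3364$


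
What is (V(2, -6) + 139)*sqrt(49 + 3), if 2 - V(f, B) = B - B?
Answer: 282*sqrt(13) ≈ 1016.8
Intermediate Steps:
V(f, B) = 2 (V(f, B) = 2 - (B - B) = 2 - 1*0 = 2 + 0 = 2)
(V(2, -6) + 139)*sqrt(49 + 3) = (2 + 139)*sqrt(49 + 3) = 141*sqrt(52) = 141*(2*sqrt(13)) = 282*sqrt(13)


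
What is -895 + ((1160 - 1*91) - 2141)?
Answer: -1967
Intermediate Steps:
-895 + ((1160 - 1*91) - 2141) = -895 + ((1160 - 91) - 2141) = -895 + (1069 - 2141) = -895 - 1072 = -1967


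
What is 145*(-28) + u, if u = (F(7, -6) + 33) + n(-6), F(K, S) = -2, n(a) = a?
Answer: -4035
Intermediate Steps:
u = 25 (u = (-2 + 33) - 6 = 31 - 6 = 25)
145*(-28) + u = 145*(-28) + 25 = -4060 + 25 = -4035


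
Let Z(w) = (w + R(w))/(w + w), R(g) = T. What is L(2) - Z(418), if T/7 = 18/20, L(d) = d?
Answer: 12477/8360 ≈ 1.4925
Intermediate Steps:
T = 63/10 (T = 7*(18/20) = 7*(18*(1/20)) = 7*(9/10) = 63/10 ≈ 6.3000)
R(g) = 63/10
Z(w) = (63/10 + w)/(2*w) (Z(w) = (w + 63/10)/(w + w) = (63/10 + w)/((2*w)) = (63/10 + w)*(1/(2*w)) = (63/10 + w)/(2*w))
L(2) - Z(418) = 2 - (63 + 10*418)/(20*418) = 2 - (63 + 4180)/(20*418) = 2 - 4243/(20*418) = 2 - 1*4243/8360 = 2 - 4243/8360 = 12477/8360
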